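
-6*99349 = -596094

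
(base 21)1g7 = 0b1100010000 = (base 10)784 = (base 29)r1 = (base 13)484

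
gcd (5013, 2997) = 9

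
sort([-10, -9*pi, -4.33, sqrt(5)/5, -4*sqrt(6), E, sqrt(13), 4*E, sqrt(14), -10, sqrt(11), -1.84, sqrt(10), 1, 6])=[-9*pi, -10, -10, -4*sqrt(6), -4.33, -1.84, sqrt(5)/5, 1, E, sqrt(10), sqrt(11), sqrt(13), sqrt(14), 6, 4*E]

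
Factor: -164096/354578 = -1*2^7*7^(-1)*19^(-1)*31^(-1)*43^(-1)*641^1 = -82048/177289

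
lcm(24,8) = 24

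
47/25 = 1+22/25 = 1.88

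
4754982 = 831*5722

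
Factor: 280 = 2^3*5^1*7^1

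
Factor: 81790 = 2^1*5^1*8179^1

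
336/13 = 25 + 11/13≈25.85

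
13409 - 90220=-76811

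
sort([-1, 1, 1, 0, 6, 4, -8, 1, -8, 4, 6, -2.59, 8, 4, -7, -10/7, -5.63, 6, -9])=[-9, -8, -8, -7, -5.63, -2.59, -10/7, -1, 0, 1, 1, 1, 4, 4, 4, 6, 6, 6, 8]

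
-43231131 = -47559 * 909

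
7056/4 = 1764 = 1764.00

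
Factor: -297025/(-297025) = 1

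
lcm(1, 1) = 1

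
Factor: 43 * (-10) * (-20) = 2^3 * 5^2 * 43^1 = 8600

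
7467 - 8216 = -749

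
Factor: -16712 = -1 * 2^3 * 2089^1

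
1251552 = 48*26074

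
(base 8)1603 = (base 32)s3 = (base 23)1g2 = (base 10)899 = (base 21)20h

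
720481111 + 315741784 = 1036222895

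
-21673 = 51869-73542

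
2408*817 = 1967336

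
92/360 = 23/90 ≈ 0.256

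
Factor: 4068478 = 2^1*2034239^1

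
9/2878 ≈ 0.00313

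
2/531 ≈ 0.00377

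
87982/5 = 17596 + 2/5 = 17596.40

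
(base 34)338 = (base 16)dfa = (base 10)3578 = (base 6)24322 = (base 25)5i3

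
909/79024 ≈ 0.0115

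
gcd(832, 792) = 8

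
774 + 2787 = 3561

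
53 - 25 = 28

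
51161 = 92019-40858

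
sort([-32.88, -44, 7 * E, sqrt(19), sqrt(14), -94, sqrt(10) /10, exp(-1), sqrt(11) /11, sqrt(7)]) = [-94, -44, -32.88, sqrt(11) /11, sqrt(10) /10, exp(-1), sqrt(7), sqrt(14), sqrt(19), 7 * E]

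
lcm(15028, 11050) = 375700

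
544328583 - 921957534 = -377628951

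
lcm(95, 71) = 6745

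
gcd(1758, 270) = 6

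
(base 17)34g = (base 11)795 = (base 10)951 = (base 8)1667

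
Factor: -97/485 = -1*5^(-1) = -1/5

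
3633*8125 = 29518125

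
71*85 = 6035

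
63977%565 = 132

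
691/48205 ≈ 0.0143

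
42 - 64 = -22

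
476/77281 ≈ 0.00616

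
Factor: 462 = 2^1 * 3^1 * 7^1 * 11^1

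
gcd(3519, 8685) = 9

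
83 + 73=156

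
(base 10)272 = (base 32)8g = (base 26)ac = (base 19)e6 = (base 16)110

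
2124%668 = 120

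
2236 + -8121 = -5885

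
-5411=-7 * 773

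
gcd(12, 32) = 4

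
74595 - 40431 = 34164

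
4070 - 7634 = -3564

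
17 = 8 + 9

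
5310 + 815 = 6125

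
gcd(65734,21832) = 2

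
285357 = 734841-449484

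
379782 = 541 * 702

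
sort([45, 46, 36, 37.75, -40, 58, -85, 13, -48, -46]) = [-85, -48, -46, -40, 13, 36, 37.75, 45, 46, 58]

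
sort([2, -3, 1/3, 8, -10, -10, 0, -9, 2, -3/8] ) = [-10, -10, -9, -3, -3/8, 0, 1/3, 2, 2, 8] 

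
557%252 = 53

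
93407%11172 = 4031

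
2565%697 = 474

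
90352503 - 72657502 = 17695001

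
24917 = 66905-41988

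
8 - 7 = 1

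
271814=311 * 874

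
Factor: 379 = 379^1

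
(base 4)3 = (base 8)3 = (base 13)3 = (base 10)3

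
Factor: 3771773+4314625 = 2^1 * 3^1 * 1347733^1 = 8086398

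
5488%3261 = 2227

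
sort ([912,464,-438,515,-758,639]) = [-758,-438,464,515,639,912]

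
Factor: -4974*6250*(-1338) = 2^3*3^2*5^5*223^1*829^1 = 41595075000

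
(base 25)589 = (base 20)86e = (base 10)3334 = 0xd06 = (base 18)a54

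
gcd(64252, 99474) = 2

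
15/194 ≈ 0.0773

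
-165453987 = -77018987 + -88435000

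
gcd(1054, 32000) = 2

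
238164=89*2676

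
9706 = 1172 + 8534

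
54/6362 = 27/3181 ≈ 0.00849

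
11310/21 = 3770/7 ≈ 538.57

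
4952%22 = 2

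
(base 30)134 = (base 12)6aa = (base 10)994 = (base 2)1111100010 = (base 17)378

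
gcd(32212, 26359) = 1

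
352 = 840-488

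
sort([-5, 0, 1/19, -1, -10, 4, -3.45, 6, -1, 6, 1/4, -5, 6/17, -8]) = [-10, -8, -5, -5, -3.45, -1, -1, 0, 1/19, 1/4, 6/17, 4, 6, 6]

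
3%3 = 0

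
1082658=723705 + 358953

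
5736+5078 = 10814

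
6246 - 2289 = 3957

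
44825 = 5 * 8965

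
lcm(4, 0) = 0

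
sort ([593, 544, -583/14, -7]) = [-583/14, -7, 544, 593]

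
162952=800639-637687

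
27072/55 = 492 + 12/55 ≈ 492.22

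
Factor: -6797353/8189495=-1*5^(-1)*17^(-1)*23^(-1)*59^(-1)*71^(-1)*6797353^1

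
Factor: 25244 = 2^2*6311^1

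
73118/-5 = -14623 - 3/5 = -14623.60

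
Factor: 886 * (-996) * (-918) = 2^4 * 3^4 * 17^1 * 83^1 * 443^1 = 810094608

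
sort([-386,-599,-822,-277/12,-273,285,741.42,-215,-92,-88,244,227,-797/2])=[-822,-599,-797/2,-386,-273,-215,-92,-88,-277/12,227,244,285,741.42]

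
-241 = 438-679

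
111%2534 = 111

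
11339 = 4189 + 7150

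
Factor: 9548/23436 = 3^ (-3)*11^1 = 11/27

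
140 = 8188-8048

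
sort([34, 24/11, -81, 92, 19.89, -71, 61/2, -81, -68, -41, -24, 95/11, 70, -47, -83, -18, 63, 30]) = [-83, -81, -81, -71, -68, -47, -41, -24, -18, 24/11, 95/11, 19.89, 30, 61/2, 34, 63, 70, 92]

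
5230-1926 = 3304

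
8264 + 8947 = 17211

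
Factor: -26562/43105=-1*2^1*3^1*5^(-1)*19^1*37^(-1)=-114/185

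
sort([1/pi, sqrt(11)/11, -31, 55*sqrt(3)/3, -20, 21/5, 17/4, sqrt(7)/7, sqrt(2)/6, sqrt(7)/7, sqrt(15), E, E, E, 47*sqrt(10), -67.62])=[-67.62, -31, -20, sqrt(2)/6, sqrt(11)/11, 1/pi, sqrt(7)/7, sqrt(7)/7, E, E, E, sqrt(15), 21/5, 17/4, 55*sqrt(3)/3, 47*sqrt(10)]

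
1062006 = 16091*66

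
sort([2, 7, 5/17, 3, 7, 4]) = [5/17, 2, 3, 4, 7, 7]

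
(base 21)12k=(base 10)503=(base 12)35b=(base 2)111110111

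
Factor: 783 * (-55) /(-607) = 3^3 * 5^1 * 11^1 * 29^1 * 607^(-1) = 43065/607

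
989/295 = 3 + 104/295 ≈ 3.35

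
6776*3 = 20328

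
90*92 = 8280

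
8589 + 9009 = 17598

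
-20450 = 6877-27327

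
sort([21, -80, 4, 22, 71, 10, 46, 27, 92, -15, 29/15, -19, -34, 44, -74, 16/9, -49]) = [-80, -74, -49, -34, -19, -15, 16/9, 29/15, 4, 10, 21, 22, 27, 44, 46, 71, 92]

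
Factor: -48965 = -1*5^1*7^1*1399^1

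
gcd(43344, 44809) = 1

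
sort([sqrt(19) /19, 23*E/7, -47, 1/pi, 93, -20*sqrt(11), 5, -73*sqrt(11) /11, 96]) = [-20*sqrt(11), -47, -73*sqrt(11) /11, sqrt(19) /19, 1/pi, 5, 23*E/7, 93, 96]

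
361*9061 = 3271021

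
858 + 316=1174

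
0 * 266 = 0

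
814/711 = 1 + 103/711 ≈ 1.14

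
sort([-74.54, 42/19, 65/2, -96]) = [-96, -74.54, 42/19, 65/2]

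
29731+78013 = 107744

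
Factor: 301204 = 2^2*257^1*293^1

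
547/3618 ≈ 0.151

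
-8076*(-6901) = 55732476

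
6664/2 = 3332 = 3332.00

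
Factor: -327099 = -1*3^1*107^1*1019^1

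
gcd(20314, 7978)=2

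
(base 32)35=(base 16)65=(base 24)45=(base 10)101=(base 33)32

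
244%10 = 4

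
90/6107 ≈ 0.0147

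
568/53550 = 284/26775 ≈ 0.0106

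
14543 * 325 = 4726475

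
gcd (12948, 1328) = 332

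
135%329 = 135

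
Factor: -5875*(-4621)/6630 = 2^(-1)*3^(-1)*5^2*13^(-1)*17^(-1)*47^1*4621^1 = 5429675/1326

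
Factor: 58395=3^1 * 5^1 * 17^1 * 229^1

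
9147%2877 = 516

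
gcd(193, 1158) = 193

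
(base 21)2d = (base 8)67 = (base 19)2h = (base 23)29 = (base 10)55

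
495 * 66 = 32670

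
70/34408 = 35/17204 ≈ 0.00203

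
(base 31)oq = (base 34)mm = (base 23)1ab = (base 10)770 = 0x302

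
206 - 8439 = -8233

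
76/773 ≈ 0.0983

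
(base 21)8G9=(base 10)3873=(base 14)15A9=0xF21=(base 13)19BC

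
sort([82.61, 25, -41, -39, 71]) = [-41, -39, 25, 71, 82.61]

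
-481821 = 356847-838668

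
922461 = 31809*29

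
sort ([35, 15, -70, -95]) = [-95, -70, 15, 35]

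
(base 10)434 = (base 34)cq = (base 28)fe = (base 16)1b2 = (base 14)230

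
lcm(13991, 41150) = 699550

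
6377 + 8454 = 14831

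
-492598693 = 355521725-848120418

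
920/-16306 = -460/8153≈-0.0564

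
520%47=3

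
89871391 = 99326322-9454931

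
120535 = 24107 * 5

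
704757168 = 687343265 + 17413903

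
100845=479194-378349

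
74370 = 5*14874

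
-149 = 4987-5136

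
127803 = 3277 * 39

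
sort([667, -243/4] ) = [-243/4, 667] 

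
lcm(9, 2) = 18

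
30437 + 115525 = 145962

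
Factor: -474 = -1*2^1*3^1*79^1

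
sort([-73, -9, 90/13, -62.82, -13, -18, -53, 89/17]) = [-73, -62.82, -53, -18, -13, -9, 89/17, 90/13]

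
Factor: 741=3^1 * 13^1 * 19^1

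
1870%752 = 366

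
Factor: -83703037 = -1 * 11^1 * 19^1 * 619^1 * 647^1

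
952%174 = 82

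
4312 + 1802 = 6114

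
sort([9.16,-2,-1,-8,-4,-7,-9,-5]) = [-9,-8,-7,-5,-4,-2,-1,9.16]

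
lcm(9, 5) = 45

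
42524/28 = 10631/7 ≈ 1518.71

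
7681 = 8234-553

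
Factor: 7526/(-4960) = -1*2^(-4)*5^(-1)*31^(-1)*53^1*71^1 = -3763/2480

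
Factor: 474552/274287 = 2^3 * 3^2 * 13^1 * 541^(-1) = 936/541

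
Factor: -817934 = -1 * 2^1 * 13^1 * 163^1 * 193^1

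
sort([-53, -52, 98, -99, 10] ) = [-99, -53, -52, 10, 98] 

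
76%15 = 1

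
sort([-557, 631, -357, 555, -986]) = [-986, -557, -357, 555, 631]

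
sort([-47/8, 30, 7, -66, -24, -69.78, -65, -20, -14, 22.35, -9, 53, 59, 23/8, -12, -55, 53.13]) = [-69.78, -66, -65, -55, -24, -20, -14, -12, -9, -47/8, 23/8, 7, 22.35, 30, 53, 53.13, 59]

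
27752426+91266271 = 119018697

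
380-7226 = -6846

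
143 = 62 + 81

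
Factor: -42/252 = -1 * 2^(-1) * 3^(-1) = -1/6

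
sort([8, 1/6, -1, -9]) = [-9, -1, 1/6, 8]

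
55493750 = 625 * 88790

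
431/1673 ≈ 0.258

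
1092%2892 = 1092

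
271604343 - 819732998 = -548128655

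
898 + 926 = 1824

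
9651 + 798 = 10449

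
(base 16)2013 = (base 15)2676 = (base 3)102021010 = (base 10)8211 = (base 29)9m4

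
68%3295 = 68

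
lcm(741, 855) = 11115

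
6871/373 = 18+157/373 ≈ 18.42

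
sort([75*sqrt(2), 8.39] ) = [8.39, 75*sqrt(2)] 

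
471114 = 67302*7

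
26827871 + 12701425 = 39529296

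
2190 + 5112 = 7302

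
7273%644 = 189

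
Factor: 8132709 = 3^1*13^1*151^1*1381^1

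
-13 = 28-41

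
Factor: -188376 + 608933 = 420557^1 = 420557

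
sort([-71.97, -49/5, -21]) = [-71.97, -21, -49/5]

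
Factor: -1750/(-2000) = 2^(-3) * 7^1 = 7/8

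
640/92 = 160/23 ≈ 6.96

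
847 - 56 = 791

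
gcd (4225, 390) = 65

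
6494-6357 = 137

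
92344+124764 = 217108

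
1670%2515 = 1670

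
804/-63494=-402/31747 ≈ -0.0127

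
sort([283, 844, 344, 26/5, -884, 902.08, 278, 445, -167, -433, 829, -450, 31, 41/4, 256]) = [-884, -450, -433, -167, 26/5, 41/4, 31, 256, 278, 283, 344, 445, 829, 844, 902.08]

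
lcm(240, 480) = 480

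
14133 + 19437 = 33570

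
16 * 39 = 624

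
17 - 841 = -824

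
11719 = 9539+2180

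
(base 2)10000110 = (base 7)251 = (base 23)5j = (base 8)206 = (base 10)134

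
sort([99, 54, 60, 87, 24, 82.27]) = [24, 54, 60, 82.27, 87, 99]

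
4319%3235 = 1084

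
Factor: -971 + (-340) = -1*3^1*19^1*23^1 = -1311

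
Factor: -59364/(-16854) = 2^1*3^1*17^1*53^(-2)*97^1 = 9894/2809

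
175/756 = 25/108 ≈ 0.231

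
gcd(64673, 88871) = 1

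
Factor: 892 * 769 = 2^2 * 223^1 * 769^1 = 685948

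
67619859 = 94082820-26462961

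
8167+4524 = 12691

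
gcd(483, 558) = 3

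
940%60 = 40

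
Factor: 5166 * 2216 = 2^4 * 3^2 * 7^1 * 41^1 * 277^1 = 11447856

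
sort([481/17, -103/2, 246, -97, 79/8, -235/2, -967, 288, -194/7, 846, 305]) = [-967, -235/2, -97, -103/2, -194/7, 79/8, 481/17, 246, 288, 305, 846]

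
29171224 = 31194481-2023257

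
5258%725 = 183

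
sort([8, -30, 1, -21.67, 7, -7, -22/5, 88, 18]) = [-30, -21.67, -7, -22/5, 1, 7, 8, 18, 88]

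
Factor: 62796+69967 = 132763^1 = 132763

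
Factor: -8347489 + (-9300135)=-1*2^3*23^1*95911^1=-17647624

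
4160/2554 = 2080/1277 ≈ 1.63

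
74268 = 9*8252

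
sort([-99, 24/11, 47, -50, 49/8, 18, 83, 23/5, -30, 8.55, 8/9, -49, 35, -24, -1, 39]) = [-99, -50, -49, -30, -24, -1, 8/9, 24/11, 23/5, 49/8, 8.55, 18, 35, 39, 47, 83]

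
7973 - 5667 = 2306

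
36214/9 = 4023 + 7/9 ≈ 4023.78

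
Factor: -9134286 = -1 * 2^1 * 3^1 * 7^2 * 31069^1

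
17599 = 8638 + 8961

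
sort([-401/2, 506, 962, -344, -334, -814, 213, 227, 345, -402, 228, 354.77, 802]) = [-814, -402, -344, -334, -401/2, 213, 227, 228, 345, 354.77, 506, 802, 962]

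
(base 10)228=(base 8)344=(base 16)e4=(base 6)1020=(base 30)7i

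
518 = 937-419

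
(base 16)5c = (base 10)92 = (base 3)10102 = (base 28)38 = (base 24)3k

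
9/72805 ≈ 0.000124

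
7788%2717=2354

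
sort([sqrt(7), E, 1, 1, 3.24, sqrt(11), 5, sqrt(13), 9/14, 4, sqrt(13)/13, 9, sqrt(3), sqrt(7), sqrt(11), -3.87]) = [-3.87, sqrt(13)/13, 9/14, 1, 1, sqrt(3), sqrt(7), sqrt(7), E, 3.24, sqrt(11), sqrt(11), sqrt(13), 4, 5, 9]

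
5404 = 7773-2369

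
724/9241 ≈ 0.0783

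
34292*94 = 3223448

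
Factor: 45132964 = 2^2*41^1*275201^1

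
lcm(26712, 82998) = 2323944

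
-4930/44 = -2465/22 ≈ -112.05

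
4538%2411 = 2127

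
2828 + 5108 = 7936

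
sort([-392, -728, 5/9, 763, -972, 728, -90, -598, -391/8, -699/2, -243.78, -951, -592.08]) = [-972, -951, -728, -598, -592.08, -392, -699/2, -243.78, -90, -391/8, 5/9, 728, 763]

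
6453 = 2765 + 3688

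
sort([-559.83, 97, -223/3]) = [-559.83, -223/3, 97]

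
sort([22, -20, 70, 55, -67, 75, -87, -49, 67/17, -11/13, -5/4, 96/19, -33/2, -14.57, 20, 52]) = [-87, -67, -49, -20, -33/2, -14.57, -5/4, -11/13, 67/17, 96/19, 20, 22, 52, 55, 70, 75]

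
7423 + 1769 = 9192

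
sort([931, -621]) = [-621, 931]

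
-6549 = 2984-9533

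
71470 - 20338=51132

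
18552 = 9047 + 9505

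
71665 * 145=10391425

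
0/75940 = 0 = 0.00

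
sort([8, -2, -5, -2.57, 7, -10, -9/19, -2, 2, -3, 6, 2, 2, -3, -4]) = [-10, -5, -4, -3, -3, -2.57, -2, -2, -9/19, 2, 2, 2, 6, 7, 8]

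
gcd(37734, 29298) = 114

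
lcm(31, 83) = 2573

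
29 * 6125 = 177625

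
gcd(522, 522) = 522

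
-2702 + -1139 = -3841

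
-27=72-99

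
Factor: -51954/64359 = -1 * 2^1 * 3^(-1) * 7^1 * 1237^1 * 7151^(-1) = -17318/21453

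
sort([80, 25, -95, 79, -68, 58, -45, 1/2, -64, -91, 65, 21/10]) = [-95, -91, -68, -64, -45, 1/2, 21/10, 25, 58, 65, 79, 80]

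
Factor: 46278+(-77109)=-1*3^1*43^1*239^1=-30831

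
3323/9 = 369 + 2/9 ≈ 369.22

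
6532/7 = 933 + 1/7 ≈ 933.14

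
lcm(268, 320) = 21440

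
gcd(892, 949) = 1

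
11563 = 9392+2171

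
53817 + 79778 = 133595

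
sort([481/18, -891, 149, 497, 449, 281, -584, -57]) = [-891, -584, -57, 481/18, 149, 281, 449, 497]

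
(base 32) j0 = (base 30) k8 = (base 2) 1001100000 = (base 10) 608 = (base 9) 745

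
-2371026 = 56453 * (-42)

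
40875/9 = 13625/3 ≈ 4541.67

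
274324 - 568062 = -293738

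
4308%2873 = 1435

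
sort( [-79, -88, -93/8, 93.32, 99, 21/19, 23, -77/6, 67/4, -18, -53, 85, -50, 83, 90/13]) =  [-88, -79, -53, -50, -18, -77/6, -93/8, 21/19, 90/13, 67/4, 23, 83, 85, 93.32, 99]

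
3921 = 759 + 3162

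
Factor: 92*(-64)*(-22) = 2^9*11^1*23^1 = 129536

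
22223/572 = 38 + 487/572 ≈ 38.85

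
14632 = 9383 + 5249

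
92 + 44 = 136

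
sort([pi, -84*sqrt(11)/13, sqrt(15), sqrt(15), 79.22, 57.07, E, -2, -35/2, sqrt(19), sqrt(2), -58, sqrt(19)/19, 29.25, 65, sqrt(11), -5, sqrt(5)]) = [-58, -84*sqrt(11)/13, -35/2, -5, -2, sqrt(19)/19, sqrt(2), sqrt(5), E, pi, sqrt(11), sqrt(15), sqrt(15), sqrt(19), 29.25, 57.07, 65, 79.22]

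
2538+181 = 2719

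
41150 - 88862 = -47712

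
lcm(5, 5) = 5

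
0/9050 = 0 = 0.00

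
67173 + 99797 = 166970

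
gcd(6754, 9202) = 2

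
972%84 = 48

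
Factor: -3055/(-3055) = 1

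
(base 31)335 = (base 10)2981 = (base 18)93b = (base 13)1484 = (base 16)ba5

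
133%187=133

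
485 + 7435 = 7920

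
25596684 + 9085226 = 34681910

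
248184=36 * 6894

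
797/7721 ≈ 0.103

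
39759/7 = 5679+6/7 ≈ 5679.86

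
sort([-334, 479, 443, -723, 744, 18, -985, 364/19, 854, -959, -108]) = [-985, -959, -723, -334, -108, 18, 364/19, 443, 479, 744, 854]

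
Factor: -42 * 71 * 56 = -1 * 2^4 * 3^1 * 7^2 * 71^1 = -166992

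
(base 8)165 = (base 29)41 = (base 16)75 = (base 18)69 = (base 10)117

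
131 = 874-743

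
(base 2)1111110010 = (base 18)322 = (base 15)475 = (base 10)1010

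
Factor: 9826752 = 2^6 * 3^1 * 13^1 * 31^1 * 127^1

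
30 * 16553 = 496590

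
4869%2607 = 2262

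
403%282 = 121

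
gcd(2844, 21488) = 316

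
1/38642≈0.0000259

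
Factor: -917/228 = -1 * 2^(-2) * 3^(-1) * 7^1 * 19^(-1) * 131^1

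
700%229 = 13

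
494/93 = 5 + 29/93 ≈ 5.31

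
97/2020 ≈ 0.0480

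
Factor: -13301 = -1 * 47^1 * 283^1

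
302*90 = 27180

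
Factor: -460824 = -1*2^3*3^1*7^1*13^1*211^1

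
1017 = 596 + 421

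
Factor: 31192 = 2^3 * 7^1 * 557^1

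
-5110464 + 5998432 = 887968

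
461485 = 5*92297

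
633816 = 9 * 70424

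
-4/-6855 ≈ 0.000584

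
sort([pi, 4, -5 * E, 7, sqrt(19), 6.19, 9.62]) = [-5 * E, pi, 4, sqrt(19), 6.19, 7, 9.62]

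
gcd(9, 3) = 3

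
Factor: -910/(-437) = 2^1 * 5^1 * 7^1 * 13^1 * 19^(-1) * 23^(-1)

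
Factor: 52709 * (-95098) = -1 * 2^1 * 17^1 * 2797^1 * 52709^1 = -5012520482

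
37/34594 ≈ 0.00107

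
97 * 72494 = 7031918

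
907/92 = 9 + 79/92 ≈ 9.86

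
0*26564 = 0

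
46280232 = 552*83841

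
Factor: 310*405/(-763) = -1*2^1*3^4*5^2*7^(-1)*31^1*109^(-1) = -125550/763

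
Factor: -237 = -1 * 3^1 * 79^1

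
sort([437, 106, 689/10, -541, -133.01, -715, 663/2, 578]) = [-715, -541, -133.01, 689/10, 106, 663/2, 437, 578]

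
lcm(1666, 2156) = 36652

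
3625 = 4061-436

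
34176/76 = 449 + 13/19 ≈ 449.68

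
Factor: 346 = 2^1*173^1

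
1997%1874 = 123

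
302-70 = 232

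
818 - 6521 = -5703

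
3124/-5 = -624 - 4/5 = -624.80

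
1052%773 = 279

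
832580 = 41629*20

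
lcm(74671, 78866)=7019074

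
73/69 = 1 + 4/69 ≈ 1.06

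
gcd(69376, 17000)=8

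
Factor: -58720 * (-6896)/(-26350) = -1 * 2^8 * 5^(-1) * 17^(-1) * 31^(-1) * 367^1 * 431^1 = -40493312/2635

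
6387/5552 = 1+835/5552≈1.15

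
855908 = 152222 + 703686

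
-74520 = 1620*(-46)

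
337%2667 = 337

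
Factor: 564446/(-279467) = -1*2^1*101^(-1)*367^1*769^1*2767^(-1)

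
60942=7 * 8706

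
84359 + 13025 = 97384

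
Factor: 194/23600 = 2^(-3)*5^(-2)*59^(-1)*97^1 = 97/11800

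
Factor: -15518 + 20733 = 5^1*7^1*149^1 = 5215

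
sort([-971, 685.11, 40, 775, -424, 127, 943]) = [-971, -424, 40, 127, 685.11, 775, 943]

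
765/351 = 2 + 7/39 ≈ 2.18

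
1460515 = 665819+794696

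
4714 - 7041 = -2327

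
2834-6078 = -3244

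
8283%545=108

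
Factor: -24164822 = -1 * 2^1 * 11^1 * 1098401^1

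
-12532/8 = -3133/2 = -1566.50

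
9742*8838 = 86099796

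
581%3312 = 581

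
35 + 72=107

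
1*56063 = 56063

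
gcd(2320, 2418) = 2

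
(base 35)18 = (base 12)37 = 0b101011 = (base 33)1a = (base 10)43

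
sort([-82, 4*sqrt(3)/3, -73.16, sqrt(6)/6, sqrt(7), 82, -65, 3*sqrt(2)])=[-82, -73.16, -65, sqrt(6)/6, 4*sqrt(3)/3, sqrt(7), 3*sqrt(2), 82]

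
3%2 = 1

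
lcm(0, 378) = 0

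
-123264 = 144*(-856)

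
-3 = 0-3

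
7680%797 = 507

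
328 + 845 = 1173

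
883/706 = 1 + 177/706 ≈ 1.25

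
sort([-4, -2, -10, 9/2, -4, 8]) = [-10, -4, -4, -2, 9/2, 8]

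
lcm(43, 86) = 86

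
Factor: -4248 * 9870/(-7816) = 2^1 * 3^3 * 5^1 * 7^1 * 47^1 * 59^1 * 977^(-1) = 5240970/977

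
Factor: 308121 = 3^1*11^1*9337^1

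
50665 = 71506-20841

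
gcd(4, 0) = 4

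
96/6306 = 16/1051 ≈ 0.0152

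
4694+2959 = 7653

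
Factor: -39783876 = -1 * 2^2 * 3^1 * 11^1 * 17^1 * 17729^1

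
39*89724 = 3499236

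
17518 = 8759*2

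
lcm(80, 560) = 560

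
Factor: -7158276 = -1*2^2*3^2*198841^1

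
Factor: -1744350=-1 * 2^1 * 3^1 * 5^2 * 29^1 * 401^1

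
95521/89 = 1073+24/89 ≈ 1073.27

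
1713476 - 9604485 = -7891009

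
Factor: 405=3^4*5^1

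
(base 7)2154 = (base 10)774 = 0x306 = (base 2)1100000110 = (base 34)mq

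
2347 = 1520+827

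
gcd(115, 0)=115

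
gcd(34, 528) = 2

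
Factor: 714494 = 2^1*11^1*47^1*691^1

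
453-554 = -101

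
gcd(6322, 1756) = 2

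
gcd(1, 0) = 1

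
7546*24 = 181104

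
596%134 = 60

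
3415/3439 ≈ 0.993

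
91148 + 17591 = 108739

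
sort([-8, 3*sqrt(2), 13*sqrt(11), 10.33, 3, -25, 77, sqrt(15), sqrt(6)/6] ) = [-25, -8, sqrt(6)/6, 3, sqrt(15), 3*sqrt(2), 10.33, 13*sqrt(11), 77] 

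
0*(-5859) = 0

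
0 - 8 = -8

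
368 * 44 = 16192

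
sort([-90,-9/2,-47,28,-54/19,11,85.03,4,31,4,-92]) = [-92,-90,-47,-9/2,-54/19,4,4,11,28,31,85.03]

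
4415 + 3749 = 8164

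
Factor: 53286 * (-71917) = -1 * 2^1 * 3^1 * 83^1 * 107^1 * 71917^1 = -3832169262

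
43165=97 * 445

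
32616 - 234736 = -202120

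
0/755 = 0 = 0.00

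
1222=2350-1128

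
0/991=0=0.00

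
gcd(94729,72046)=1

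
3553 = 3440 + 113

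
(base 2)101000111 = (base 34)9l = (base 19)h4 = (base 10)327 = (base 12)233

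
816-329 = 487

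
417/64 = 6 + 33/64 ≈ 6.52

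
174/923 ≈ 0.189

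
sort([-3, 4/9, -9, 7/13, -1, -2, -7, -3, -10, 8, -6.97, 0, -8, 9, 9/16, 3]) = [-10, -9, -8, -7, -6.97, -3, -3, -2, -1, 0, 4/9, 7/13, 9/16, 3, 8, 9]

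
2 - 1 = 1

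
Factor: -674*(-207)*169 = 2^1*3^2*13^2*23^1*337^1 = 23578542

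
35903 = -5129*(-7)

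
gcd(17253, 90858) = 3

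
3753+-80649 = -76896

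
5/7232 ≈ 0.000691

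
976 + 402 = 1378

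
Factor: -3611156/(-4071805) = 2^2*5^(-1)*23^(-1)*35407^(-1)*902789^1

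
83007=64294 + 18713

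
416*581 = 241696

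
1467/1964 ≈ 0.747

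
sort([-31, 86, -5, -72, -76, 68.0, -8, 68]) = [-76, -72, -31, -8, -5, 68.0, 68, 86]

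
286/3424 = 143/1712 ≈ 0.0835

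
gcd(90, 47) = 1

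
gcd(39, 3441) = 3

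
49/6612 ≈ 0.00741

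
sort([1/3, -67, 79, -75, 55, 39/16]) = [-75, -67, 1/3, 39/16, 55, 79]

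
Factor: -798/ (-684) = 2^ (-1)*3^ (-1)*7^1 = 7/6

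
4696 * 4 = 18784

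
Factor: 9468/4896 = 2^(-3) * 17^(-1) * 263^1 = 263/136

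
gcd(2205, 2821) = 7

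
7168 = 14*512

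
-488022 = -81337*6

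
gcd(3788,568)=4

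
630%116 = 50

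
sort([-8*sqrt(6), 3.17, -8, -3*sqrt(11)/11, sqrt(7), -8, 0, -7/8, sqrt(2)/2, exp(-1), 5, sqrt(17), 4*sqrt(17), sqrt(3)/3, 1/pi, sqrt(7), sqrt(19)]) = [-8*sqrt(6), -8, -8, -3*sqrt(11)/11, -7/8, 0, 1/pi, exp(-1), sqrt(3)/3, sqrt(2)/2, sqrt(7), sqrt(7), 3.17, sqrt(17), sqrt(19), 5, 4*sqrt(17)]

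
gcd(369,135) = 9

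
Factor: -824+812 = -1 * 2^2 * 3^1 = -12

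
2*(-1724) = -3448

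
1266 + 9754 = 11020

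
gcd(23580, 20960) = 2620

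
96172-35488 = 60684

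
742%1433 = 742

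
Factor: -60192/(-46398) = 2^4*3^1*37^(-1) = 48/37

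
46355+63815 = 110170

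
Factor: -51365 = -1*5^1*10273^1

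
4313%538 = 9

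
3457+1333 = 4790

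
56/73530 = 28/36765 ≈ 0.000762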